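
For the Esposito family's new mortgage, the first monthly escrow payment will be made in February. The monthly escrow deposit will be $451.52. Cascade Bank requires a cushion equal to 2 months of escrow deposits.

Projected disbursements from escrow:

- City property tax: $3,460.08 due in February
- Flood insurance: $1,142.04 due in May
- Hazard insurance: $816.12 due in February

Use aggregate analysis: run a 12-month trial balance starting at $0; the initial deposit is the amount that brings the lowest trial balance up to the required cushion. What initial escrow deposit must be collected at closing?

$4,727.72

Cushion = 2 × $451.52 = $903.04
Trial balance (start $0, +$451.52 each month, − disbursements):
  Feb: +$451.52 − $4,276.20 → -$3,824.68
  Mar: +$451.52 → -$3,373.16
  Apr: +$451.52 → -$2,921.64
  May: +$451.52 − $1,142.04 → -$3,612.16
  Jun: +$451.52 → -$3,160.64
  Jul: +$451.52 → -$2,709.12
  Aug: +$451.52 → -$2,257.60
  Sep: +$451.52 → -$1,806.08
  Oct: +$451.52 → -$1,354.56
  Nov: +$451.52 → -$903.04
  Dec: +$451.52 → -$451.52
  Jan: +$451.52 → $0.00
Lowest trial balance = -$3,824.68 (Feb)
Initial deposit = cushion − low point = $903.04 − (-$3,824.68) = $4,727.72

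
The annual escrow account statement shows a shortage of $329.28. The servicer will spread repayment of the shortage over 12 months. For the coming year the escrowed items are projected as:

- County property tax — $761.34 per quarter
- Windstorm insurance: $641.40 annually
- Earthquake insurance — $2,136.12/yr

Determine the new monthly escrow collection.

$512.68

County property tax: $761.34 × 4 = $3,045.36/yr
Windstorm insurance: $641.40/yr
Earthquake insurance: $2,136.12/yr
Combined annual = $3,045.36 + $641.40 + $2,136.12 = $5,822.88
Monthly escrow = $5,822.88 ÷ 12 = $485.24
Shortage per month = $329.28 / 12 = $27.44
New monthly escrow = $485.24 + $27.44 = $512.68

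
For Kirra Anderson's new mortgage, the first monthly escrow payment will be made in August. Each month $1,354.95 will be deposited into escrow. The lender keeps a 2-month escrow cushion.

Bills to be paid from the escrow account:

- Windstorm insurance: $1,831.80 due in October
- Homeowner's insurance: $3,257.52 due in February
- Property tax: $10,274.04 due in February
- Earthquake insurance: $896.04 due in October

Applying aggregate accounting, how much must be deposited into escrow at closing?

$9,484.65

Cushion = 2 × $1,354.95 = $2,709.90
Trial balance (start $0, +$1,354.95 each month, − disbursements):
  Aug: +$1,354.95 → $1,354.95
  Sep: +$1,354.95 → $2,709.90
  Oct: +$1,354.95 − $2,727.84 → $1,337.01
  Nov: +$1,354.95 → $2,691.96
  Dec: +$1,354.95 → $4,046.91
  Jan: +$1,354.95 → $5,401.86
  Feb: +$1,354.95 − $13,531.56 → -$6,774.75
  Mar: +$1,354.95 → -$5,419.80
  Apr: +$1,354.95 → -$4,064.85
  May: +$1,354.95 → -$2,709.90
  Jun: +$1,354.95 → -$1,354.95
  Jul: +$1,354.95 → $0.00
Lowest trial balance = -$6,774.75 (Feb)
Initial deposit = cushion − low point = $2,709.90 − (-$6,774.75) = $9,484.65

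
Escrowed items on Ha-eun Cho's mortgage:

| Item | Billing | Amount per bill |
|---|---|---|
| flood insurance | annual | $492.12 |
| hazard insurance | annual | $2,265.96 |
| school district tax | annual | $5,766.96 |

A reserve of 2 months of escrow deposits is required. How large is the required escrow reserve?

Flood insurance — $492.12/yr
Hazard insurance — $2,265.96/yr
School district tax — $5,766.96/yr
Combined annual = $8,525.04
Per month = $8,525.04 ÷ 12 = $710.42
Required cushion = 2 × $710.42 = $1,420.84

$1,420.84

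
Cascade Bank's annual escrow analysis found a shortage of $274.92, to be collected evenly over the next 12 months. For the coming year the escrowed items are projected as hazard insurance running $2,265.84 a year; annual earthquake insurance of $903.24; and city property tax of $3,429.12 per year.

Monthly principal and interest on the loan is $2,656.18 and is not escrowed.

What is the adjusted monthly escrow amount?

Hazard insurance — $2,265.84
Earthquake insurance — $903.24
City property tax — $3,429.12
Total per year = $2,265.84 + $903.24 + $3,429.12 = $6,598.20
Monthly escrow = $6,598.20 / 12 = $549.85
Monthly shortage recovery: $274.92 / 12 = $22.91
New monthly escrow = $549.85 + $22.91 = $572.76

$572.76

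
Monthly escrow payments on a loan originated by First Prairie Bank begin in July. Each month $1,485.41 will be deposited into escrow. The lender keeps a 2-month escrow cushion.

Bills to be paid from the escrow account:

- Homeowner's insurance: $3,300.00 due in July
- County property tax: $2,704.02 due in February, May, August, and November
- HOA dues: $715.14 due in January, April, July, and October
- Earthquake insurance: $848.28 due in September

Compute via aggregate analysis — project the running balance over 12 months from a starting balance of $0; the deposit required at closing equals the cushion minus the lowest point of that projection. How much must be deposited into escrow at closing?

$6,719.16

Cushion = 2 × $1,485.41 = $2,970.82
Trial balance (start $0, +$1,485.41 each month, − disbursements):
  Jul: +$1,485.41 − $4,015.14 → -$2,529.73
  Aug: +$1,485.41 − $2,704.02 → -$3,748.34
  Sep: +$1,485.41 − $848.28 → -$3,111.21
  Oct: +$1,485.41 − $715.14 → -$2,340.94
  Nov: +$1,485.41 − $2,704.02 → -$3,559.55
  Dec: +$1,485.41 → -$2,074.14
  Jan: +$1,485.41 − $715.14 → -$1,303.87
  Feb: +$1,485.41 − $2,704.02 → -$2,522.48
  Mar: +$1,485.41 → -$1,037.07
  Apr: +$1,485.41 − $715.14 → -$266.80
  May: +$1,485.41 − $2,704.02 → -$1,485.41
  Jun: +$1,485.41 → $0.00
Lowest trial balance = -$3,748.34 (Aug)
Initial deposit = cushion − low point = $2,970.82 − (-$3,748.34) = $6,719.16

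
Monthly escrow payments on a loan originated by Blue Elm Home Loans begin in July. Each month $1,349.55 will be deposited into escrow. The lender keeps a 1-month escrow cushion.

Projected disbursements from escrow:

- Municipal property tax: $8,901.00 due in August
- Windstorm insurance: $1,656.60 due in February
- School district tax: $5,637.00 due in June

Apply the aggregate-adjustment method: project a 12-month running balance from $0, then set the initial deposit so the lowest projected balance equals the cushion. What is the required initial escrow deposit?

$7,551.45

Cushion = 1 × $1,349.55 = $1,349.55
Trial balance (start $0, +$1,349.55 each month, − disbursements):
  Jul: +$1,349.55 → $1,349.55
  Aug: +$1,349.55 − $8,901.00 → -$6,201.90
  Sep: +$1,349.55 → -$4,852.35
  Oct: +$1,349.55 → -$3,502.80
  Nov: +$1,349.55 → -$2,153.25
  Dec: +$1,349.55 → -$803.70
  Jan: +$1,349.55 → $545.85
  Feb: +$1,349.55 − $1,656.60 → $238.80
  Mar: +$1,349.55 → $1,588.35
  Apr: +$1,349.55 → $2,937.90
  May: +$1,349.55 → $4,287.45
  Jun: +$1,349.55 − $5,637.00 → $0.00
Lowest trial balance = -$6,201.90 (Aug)
Initial deposit = cushion − low point = $1,349.55 − (-$6,201.90) = $7,551.45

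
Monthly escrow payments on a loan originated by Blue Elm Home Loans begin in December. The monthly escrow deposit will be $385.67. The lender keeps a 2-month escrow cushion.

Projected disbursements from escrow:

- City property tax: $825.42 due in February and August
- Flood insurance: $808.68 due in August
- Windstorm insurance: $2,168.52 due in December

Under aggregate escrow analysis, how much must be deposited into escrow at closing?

Cushion = 2 × $385.67 = $771.34
Trial balance (start $0, +$385.67 each month, − disbursements):
  Dec: +$385.67 − $2,168.52 → -$1,782.85
  Jan: +$385.67 → -$1,397.18
  Feb: +$385.67 − $825.42 → -$1,836.93
  Mar: +$385.67 → -$1,451.26
  Apr: +$385.67 → -$1,065.59
  May: +$385.67 → -$679.92
  Jun: +$385.67 → -$294.25
  Jul: +$385.67 → $91.42
  Aug: +$385.67 − $1,634.10 → -$1,157.01
  Sep: +$385.67 → -$771.34
  Oct: +$385.67 → -$385.67
  Nov: +$385.67 → $0.00
Lowest trial balance = -$1,836.93 (Feb)
Initial deposit = cushion − low point = $771.34 − (-$1,836.93) = $2,608.27

$2,608.27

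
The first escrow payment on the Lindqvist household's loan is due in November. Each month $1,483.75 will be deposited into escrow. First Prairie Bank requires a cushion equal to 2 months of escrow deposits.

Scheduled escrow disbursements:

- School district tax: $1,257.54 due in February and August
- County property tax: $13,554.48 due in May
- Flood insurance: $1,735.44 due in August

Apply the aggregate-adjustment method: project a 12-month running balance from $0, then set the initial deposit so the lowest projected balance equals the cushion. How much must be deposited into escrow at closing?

$7,393.27

Cushion = 2 × $1,483.75 = $2,967.50
Trial balance (start $0, +$1,483.75 each month, − disbursements):
  Nov: +$1,483.75 → $1,483.75
  Dec: +$1,483.75 → $2,967.50
  Jan: +$1,483.75 → $4,451.25
  Feb: +$1,483.75 − $1,257.54 → $4,677.46
  Mar: +$1,483.75 → $6,161.21
  Apr: +$1,483.75 → $7,644.96
  May: +$1,483.75 − $13,554.48 → -$4,425.77
  Jun: +$1,483.75 → -$2,942.02
  Jul: +$1,483.75 → -$1,458.27
  Aug: +$1,483.75 − $2,992.98 → -$2,967.50
  Sep: +$1,483.75 → -$1,483.75
  Oct: +$1,483.75 → $0.00
Lowest trial balance = -$4,425.77 (May)
Initial deposit = cushion − low point = $2,967.50 − (-$4,425.77) = $7,393.27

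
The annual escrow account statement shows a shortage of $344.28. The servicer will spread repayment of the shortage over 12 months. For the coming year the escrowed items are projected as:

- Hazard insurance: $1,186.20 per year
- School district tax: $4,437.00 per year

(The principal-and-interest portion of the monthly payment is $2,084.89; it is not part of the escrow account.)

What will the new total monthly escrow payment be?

$497.29

Hazard insurance — $1,186.20/yr
School district tax — $4,437.00/yr
Total per year = $5,623.20
Monthly escrow = $5,623.20 / 12 = $468.60
Shortage per month = $344.28 / 12 = $28.69
Adjusted monthly = $468.60 + $28.69 = $497.29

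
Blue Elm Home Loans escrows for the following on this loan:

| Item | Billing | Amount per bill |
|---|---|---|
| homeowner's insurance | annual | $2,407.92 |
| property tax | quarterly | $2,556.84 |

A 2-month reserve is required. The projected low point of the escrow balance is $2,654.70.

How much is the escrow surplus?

$548.82

Homeowner's insurance = $2,407.92
Property tax = $2,556.84 × 4 = $10,227.36
Combined annual = $2,407.92 + $10,227.36 = $12,635.28
Per month = $12,635.28 / 12 = $1,052.94
Cushion = 2 × $1,052.94 = $2,105.88
Excess over cushion: $2,654.70 − $2,105.88 = $548.82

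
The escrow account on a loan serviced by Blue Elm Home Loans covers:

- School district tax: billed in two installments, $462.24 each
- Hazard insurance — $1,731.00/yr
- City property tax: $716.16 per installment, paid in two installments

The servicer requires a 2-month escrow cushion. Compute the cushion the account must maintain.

School district tax: $462.24 × 2 = $924.48 annually
Hazard insurance: $1,731.00 annually
City property tax: $716.16 × 2 = $1,432.32 annually
Total per year = $4,087.80
Monthly = $4,087.80 ÷ 12 = $340.65
Required cushion = 2 × $340.65 = $681.30

$681.30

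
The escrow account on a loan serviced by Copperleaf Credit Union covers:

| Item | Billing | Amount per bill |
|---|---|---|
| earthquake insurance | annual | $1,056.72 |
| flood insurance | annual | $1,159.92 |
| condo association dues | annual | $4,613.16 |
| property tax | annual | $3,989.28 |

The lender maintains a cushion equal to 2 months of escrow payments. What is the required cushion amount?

Earthquake insurance — $1,056.72/yr
Flood insurance — $1,159.92/yr
Condo association dues — $4,613.16/yr
Property tax — $3,989.28/yr
Total per year = $10,819.08
Per month = $10,819.08 / 12 = $901.59
Cushion = 2 × $901.59 = $1,803.18

$1,803.18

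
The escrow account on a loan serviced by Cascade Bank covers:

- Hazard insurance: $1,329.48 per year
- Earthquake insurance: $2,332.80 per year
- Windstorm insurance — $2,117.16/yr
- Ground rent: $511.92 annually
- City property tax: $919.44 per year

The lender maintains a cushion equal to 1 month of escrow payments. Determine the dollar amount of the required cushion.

Hazard insurance = $1,329.48 annually
Earthquake insurance = $2,332.80 annually
Windstorm insurance = $2,117.16 annually
Ground rent = $511.92 annually
City property tax = $919.44 annually
Total annual escrow = $1,329.48 + $2,332.80 + $2,117.16 + $511.92 + $919.44 = $7,210.80
Base monthly escrow = $7,210.80 / 12 = $600.90
Cushion = 1 × $600.90 = $600.90

$600.90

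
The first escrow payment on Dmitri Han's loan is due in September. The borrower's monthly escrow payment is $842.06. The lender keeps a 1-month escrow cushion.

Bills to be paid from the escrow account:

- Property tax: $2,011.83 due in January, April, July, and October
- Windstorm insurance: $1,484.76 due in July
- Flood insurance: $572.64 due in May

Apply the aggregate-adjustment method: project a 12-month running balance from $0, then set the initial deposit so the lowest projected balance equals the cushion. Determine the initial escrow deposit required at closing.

$1,684.12

Cushion = 1 × $842.06 = $842.06
Trial balance (start $0, +$842.06 each month, − disbursements):
  Sep: +$842.06 → $842.06
  Oct: +$842.06 − $2,011.83 → -$327.71
  Nov: +$842.06 → $514.35
  Dec: +$842.06 → $1,356.41
  Jan: +$842.06 − $2,011.83 → $186.64
  Feb: +$842.06 → $1,028.70
  Mar: +$842.06 → $1,870.76
  Apr: +$842.06 − $2,011.83 → $700.99
  May: +$842.06 − $572.64 → $970.41
  Jun: +$842.06 → $1,812.47
  Jul: +$842.06 − $3,496.59 → -$842.06
  Aug: +$842.06 → $0.00
Lowest trial balance = -$842.06 (Jul)
Initial deposit = cushion − low point = $842.06 − (-$842.06) = $1,684.12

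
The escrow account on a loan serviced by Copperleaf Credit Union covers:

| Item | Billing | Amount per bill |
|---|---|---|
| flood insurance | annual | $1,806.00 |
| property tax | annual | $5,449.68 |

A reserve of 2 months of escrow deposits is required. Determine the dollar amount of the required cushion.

$1,209.28

Flood insurance: $1,806.00 annually
Property tax: $5,449.68 annually
Combined annual = $1,806.00 + $5,449.68 = $7,255.68
Monthly escrow = $7,255.68 / 12 = $604.64
Cushion = 2 × $604.64 = $1,209.28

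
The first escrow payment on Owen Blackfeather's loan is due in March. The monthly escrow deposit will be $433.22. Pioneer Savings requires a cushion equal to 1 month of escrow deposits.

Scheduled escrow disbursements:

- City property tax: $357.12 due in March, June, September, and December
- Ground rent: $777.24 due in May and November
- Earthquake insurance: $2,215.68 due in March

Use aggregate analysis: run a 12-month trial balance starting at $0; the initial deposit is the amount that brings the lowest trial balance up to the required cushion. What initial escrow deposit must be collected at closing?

Cushion = 1 × $433.22 = $433.22
Trial balance (start $0, +$433.22 each month, − disbursements):
  Mar: +$433.22 − $2,572.80 → -$2,139.58
  Apr: +$433.22 → -$1,706.36
  May: +$433.22 − $777.24 → -$2,050.38
  Jun: +$433.22 − $357.12 → -$1,974.28
  Jul: +$433.22 → -$1,541.06
  Aug: +$433.22 → -$1,107.84
  Sep: +$433.22 − $357.12 → -$1,031.74
  Oct: +$433.22 → -$598.52
  Nov: +$433.22 − $777.24 → -$942.54
  Dec: +$433.22 − $357.12 → -$866.44
  Jan: +$433.22 → -$433.22
  Feb: +$433.22 → $0.00
Lowest trial balance = -$2,139.58 (Mar)
Initial deposit = cushion − low point = $433.22 − (-$2,139.58) = $2,572.80

$2,572.80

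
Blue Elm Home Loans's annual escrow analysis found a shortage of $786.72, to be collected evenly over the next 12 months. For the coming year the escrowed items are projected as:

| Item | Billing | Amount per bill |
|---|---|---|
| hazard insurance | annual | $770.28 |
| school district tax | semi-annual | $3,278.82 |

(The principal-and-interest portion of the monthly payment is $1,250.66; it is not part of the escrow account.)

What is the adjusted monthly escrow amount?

Hazard insurance — $770.28/yr
School district tax — $3,278.82 × 2 = $6,557.64/yr
Yearly total = $7,327.92
Monthly = $7,327.92 ÷ 12 = $610.66
Monthly shortage recovery: $786.72 ÷ 12 = $65.56
New monthly escrow = $610.66 + $65.56 = $676.22

$676.22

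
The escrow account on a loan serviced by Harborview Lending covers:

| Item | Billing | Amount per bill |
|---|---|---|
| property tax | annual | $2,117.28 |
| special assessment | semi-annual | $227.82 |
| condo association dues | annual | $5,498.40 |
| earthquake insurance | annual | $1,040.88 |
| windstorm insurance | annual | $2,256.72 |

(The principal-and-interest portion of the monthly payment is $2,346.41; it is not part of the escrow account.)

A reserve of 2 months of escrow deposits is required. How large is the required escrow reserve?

Property tax — $2,117.28/yr
Special assessment — $227.82 × 2 = $455.64/yr
Condo association dues — $5,498.40/yr
Earthquake insurance — $1,040.88/yr
Windstorm insurance — $2,256.72/yr
Combined annual = $2,117.28 + $455.64 + $5,498.40 + $1,040.88 + $2,256.72 = $11,368.92
Monthly = $11,368.92 / 12 = $947.41
Reserve = 2 × $947.41 = $1,894.82

$1,894.82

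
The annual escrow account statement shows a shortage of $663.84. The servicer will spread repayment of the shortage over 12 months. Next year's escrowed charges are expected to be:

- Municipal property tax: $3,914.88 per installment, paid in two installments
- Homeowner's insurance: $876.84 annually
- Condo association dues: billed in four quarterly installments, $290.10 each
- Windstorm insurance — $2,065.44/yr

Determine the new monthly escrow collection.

$1,049.69

Municipal property tax = $3,914.88 × 2 = $7,829.76 per year
Homeowner's insurance = $876.84 per year
Condo association dues = $290.10 × 4 = $1,160.40 per year
Windstorm insurance = $2,065.44 per year
Total per year = $7,829.76 + $876.84 + $1,160.40 + $2,065.44 = $11,932.44
Monthly = $11,932.44 / 12 = $994.37
Monthly shortage recovery: $663.84 ÷ 12 = $55.32
Adjusted monthly = $994.37 + $55.32 = $1,049.69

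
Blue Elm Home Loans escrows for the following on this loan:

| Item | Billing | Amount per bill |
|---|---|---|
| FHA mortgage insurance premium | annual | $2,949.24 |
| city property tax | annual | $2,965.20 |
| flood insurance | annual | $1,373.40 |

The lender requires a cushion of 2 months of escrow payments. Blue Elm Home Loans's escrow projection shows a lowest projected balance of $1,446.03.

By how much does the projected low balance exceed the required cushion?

FHA mortgage insurance premium = $2,949.24/yr
City property tax = $2,965.20/yr
Flood insurance = $1,373.40/yr
Annual escrow total = $2,949.24 + $2,965.20 + $1,373.40 = $7,287.84
Per month = $7,287.84 ÷ 12 = $607.32
Cushion = 2 × $607.32 = $1,214.64
Surplus = $1,446.03 − $1,214.64 = $231.39

$231.39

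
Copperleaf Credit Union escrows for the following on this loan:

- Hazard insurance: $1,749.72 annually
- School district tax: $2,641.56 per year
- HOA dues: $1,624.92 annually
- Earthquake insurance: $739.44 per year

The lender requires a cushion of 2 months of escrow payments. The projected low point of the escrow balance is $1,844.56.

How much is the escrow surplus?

Hazard insurance: $1,749.72/yr
School district tax: $2,641.56/yr
HOA dues: $1,624.92/yr
Earthquake insurance: $739.44/yr
Yearly total = $6,755.64
Per month = $6,755.64 / 12 = $562.97
Required cushion = 2 × $562.97 = $1,125.94
Excess over cushion: $1,844.56 − $1,125.94 = $718.62

$718.62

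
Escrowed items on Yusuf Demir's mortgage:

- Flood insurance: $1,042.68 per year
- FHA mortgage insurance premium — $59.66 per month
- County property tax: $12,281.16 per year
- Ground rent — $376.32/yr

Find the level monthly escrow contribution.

Flood insurance — $1,042.68
FHA mortgage insurance premium — $59.66 × 12 = $715.92
County property tax — $12,281.16
Ground rent — $376.32
Total annual escrow = $1,042.68 + $715.92 + $12,281.16 + $376.32 = $14,416.08
Per month = $14,416.08 / 12 = $1,201.34

$1,201.34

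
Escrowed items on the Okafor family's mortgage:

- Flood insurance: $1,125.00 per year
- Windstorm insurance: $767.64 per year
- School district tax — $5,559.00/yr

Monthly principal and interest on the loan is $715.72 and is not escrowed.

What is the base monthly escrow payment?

$620.97

Flood insurance = $1,125.00 annually
Windstorm insurance = $767.64 annually
School district tax = $5,559.00 annually
Yearly total = $1,125.00 + $767.64 + $5,559.00 = $7,451.64
Base monthly escrow = $7,451.64 ÷ 12 = $620.97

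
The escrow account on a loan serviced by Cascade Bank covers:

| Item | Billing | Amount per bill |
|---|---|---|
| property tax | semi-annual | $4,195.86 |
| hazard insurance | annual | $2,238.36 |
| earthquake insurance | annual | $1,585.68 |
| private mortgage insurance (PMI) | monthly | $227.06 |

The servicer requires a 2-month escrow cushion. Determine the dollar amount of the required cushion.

$2,490.08

Property tax = $4,195.86 × 2 = $8,391.72 annually
Hazard insurance = $2,238.36 annually
Earthquake insurance = $1,585.68 annually
Private mortgage insurance (PMI) = $227.06 × 12 = $2,724.72 annually
Combined annual = $14,940.48
Monthly escrow = $14,940.48 / 12 = $1,245.04
Cushion = 2 × $1,245.04 = $2,490.08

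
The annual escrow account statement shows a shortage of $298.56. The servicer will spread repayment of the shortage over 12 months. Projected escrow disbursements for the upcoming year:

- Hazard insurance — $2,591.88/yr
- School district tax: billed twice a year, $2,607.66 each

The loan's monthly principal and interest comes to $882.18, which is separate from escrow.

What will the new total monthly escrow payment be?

$675.48

Hazard insurance — $2,591.88 per year
School district tax — $2,607.66 × 2 = $5,215.32 per year
Yearly total = $7,807.20
Per month = $7,807.20 ÷ 12 = $650.60
Shortage spread = $298.56 / 12 = $24.88/mo
New monthly escrow = $650.60 + $24.88 = $675.48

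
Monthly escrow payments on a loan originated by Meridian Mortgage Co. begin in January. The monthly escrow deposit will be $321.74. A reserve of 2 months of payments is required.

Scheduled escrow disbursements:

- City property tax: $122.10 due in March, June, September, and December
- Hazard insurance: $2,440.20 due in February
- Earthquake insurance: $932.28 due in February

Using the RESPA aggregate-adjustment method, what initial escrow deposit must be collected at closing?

Cushion = 2 × $321.74 = $643.48
Trial balance (start $0, +$321.74 each month, − disbursements):
  Jan: +$321.74 → $321.74
  Feb: +$321.74 − $3,372.48 → -$2,729.00
  Mar: +$321.74 − $122.10 → -$2,529.36
  Apr: +$321.74 → -$2,207.62
  May: +$321.74 → -$1,885.88
  Jun: +$321.74 − $122.10 → -$1,686.24
  Jul: +$321.74 → -$1,364.50
  Aug: +$321.74 → -$1,042.76
  Sep: +$321.74 − $122.10 → -$843.12
  Oct: +$321.74 → -$521.38
  Nov: +$321.74 → -$199.64
  Dec: +$321.74 − $122.10 → $0.00
Lowest trial balance = -$2,729.00 (Feb)
Initial deposit = cushion − low point = $643.48 − (-$2,729.00) = $3,372.48

$3,372.48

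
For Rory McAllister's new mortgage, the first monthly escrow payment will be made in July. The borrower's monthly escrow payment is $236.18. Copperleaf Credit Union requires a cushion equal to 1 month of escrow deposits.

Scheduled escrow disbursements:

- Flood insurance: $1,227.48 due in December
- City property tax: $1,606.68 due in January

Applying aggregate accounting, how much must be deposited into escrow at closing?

Cushion = 1 × $236.18 = $236.18
Trial balance (start $0, +$236.18 each month, − disbursements):
  Jul: +$236.18 → $236.18
  Aug: +$236.18 → $472.36
  Sep: +$236.18 → $708.54
  Oct: +$236.18 → $944.72
  Nov: +$236.18 → $1,180.90
  Dec: +$236.18 − $1,227.48 → $189.60
  Jan: +$236.18 − $1,606.68 → -$1,180.90
  Feb: +$236.18 → -$944.72
  Mar: +$236.18 → -$708.54
  Apr: +$236.18 → -$472.36
  May: +$236.18 → -$236.18
  Jun: +$236.18 → $0.00
Lowest trial balance = -$1,180.90 (Jan)
Initial deposit = cushion − low point = $236.18 − (-$1,180.90) = $1,417.08

$1,417.08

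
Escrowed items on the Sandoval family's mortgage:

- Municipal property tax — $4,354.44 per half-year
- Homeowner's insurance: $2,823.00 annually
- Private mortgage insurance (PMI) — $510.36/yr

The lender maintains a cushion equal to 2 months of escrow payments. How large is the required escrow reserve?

Municipal property tax — $4,354.44 × 2 = $8,708.88 annually
Homeowner's insurance — $2,823.00 annually
Private mortgage insurance (PMI) — $510.36 annually
Total per year = $8,708.88 + $2,823.00 + $510.36 = $12,042.24
Monthly escrow = $12,042.24 / 12 = $1,003.52
Cushion = 2 × $1,003.52 = $2,007.04

$2,007.04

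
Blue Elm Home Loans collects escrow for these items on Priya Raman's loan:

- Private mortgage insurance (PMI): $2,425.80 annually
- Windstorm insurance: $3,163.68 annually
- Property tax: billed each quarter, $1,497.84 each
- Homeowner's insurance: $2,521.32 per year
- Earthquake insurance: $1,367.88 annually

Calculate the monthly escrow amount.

Private mortgage insurance (PMI) = $2,425.80/yr
Windstorm insurance = $3,163.68/yr
Property tax = $1,497.84 × 4 = $5,991.36/yr
Homeowner's insurance = $2,521.32/yr
Earthquake insurance = $1,367.88/yr
Total annual escrow = $15,470.04
Per month = $15,470.04 ÷ 12 = $1,289.17

$1,289.17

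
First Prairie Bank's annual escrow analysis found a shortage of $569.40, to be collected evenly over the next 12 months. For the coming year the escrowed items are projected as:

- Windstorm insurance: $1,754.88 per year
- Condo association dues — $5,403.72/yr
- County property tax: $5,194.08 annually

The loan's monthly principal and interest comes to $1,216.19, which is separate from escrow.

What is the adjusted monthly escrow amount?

Windstorm insurance = $1,754.88/yr
Condo association dues = $5,403.72/yr
County property tax = $5,194.08/yr
Total annual escrow = $1,754.88 + $5,403.72 + $5,194.08 = $12,352.68
Monthly escrow = $12,352.68 ÷ 12 = $1,029.39
Shortage spread = $569.40 / 12 = $47.45/mo
Adjusted monthly = $1,029.39 + $47.45 = $1,076.84

$1,076.84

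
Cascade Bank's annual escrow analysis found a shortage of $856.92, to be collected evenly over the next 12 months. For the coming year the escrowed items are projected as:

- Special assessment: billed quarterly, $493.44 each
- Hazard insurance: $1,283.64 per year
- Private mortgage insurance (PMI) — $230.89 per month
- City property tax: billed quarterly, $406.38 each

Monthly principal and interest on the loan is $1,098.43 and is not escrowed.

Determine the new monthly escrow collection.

Special assessment: $493.44 × 4 = $1,973.76
Hazard insurance: $1,283.64
Private mortgage insurance (PMI): $230.89 × 12 = $2,770.68
City property tax: $406.38 × 4 = $1,625.52
Yearly total = $1,973.76 + $1,283.64 + $2,770.68 + $1,625.52 = $7,653.60
Base monthly escrow = $7,653.60 ÷ 12 = $637.80
Shortage spread = $856.92 ÷ 12 = $71.41/mo
Adjusted monthly = $637.80 + $71.41 = $709.21

$709.21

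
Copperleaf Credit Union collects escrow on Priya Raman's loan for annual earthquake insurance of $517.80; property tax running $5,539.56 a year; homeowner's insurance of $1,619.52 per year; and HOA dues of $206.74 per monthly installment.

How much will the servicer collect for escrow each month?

Earthquake insurance = $517.80 annually
Property tax = $5,539.56 annually
Homeowner's insurance = $1,619.52 annually
HOA dues = $206.74 × 12 = $2,480.88 annually
Combined annual = $10,157.76
Monthly escrow = $10,157.76 ÷ 12 = $846.48

$846.48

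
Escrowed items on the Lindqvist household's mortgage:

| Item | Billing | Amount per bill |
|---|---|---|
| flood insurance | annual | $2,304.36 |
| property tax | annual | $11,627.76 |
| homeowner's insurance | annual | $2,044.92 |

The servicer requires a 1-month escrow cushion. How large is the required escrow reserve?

$1,331.42

Flood insurance — $2,304.36 annually
Property tax — $11,627.76 annually
Homeowner's insurance — $2,044.92 annually
Annual escrow total = $2,304.36 + $11,627.76 + $2,044.92 = $15,977.04
Per month = $15,977.04 / 12 = $1,331.42
Required cushion = 1 × $1,331.42 = $1,331.42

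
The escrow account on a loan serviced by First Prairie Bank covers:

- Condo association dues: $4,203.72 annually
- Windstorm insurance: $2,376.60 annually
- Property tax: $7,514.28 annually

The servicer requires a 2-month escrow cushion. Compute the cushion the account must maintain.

Condo association dues — $4,203.72
Windstorm insurance — $2,376.60
Property tax — $7,514.28
Total per year = $4,203.72 + $2,376.60 + $7,514.28 = $14,094.60
Base monthly escrow = $14,094.60 ÷ 12 = $1,174.55
Required cushion = 2 × $1,174.55 = $2,349.10

$2,349.10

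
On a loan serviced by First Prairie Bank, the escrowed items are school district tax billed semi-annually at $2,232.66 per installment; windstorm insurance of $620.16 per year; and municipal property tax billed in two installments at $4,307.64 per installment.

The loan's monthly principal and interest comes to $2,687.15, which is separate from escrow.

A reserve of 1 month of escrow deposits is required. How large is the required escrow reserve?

School district tax: $2,232.66 × 2 = $4,465.32 per year
Windstorm insurance: $620.16 per year
Municipal property tax: $4,307.64 × 2 = $8,615.28 per year
Combined annual = $4,465.32 + $620.16 + $8,615.28 = $13,700.76
Per month = $13,700.76 ÷ 12 = $1,141.73
Required cushion = 1 × $1,141.73 = $1,141.73

$1,141.73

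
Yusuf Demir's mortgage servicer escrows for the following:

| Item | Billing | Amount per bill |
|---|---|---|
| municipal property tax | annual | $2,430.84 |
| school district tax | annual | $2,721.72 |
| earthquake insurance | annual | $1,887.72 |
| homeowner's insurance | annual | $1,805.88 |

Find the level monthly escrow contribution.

Municipal property tax = $2,430.84 annually
School district tax = $2,721.72 annually
Earthquake insurance = $1,887.72 annually
Homeowner's insurance = $1,805.88 annually
Total per year = $2,430.84 + $2,721.72 + $1,887.72 + $1,805.88 = $8,846.16
Monthly escrow = $8,846.16 / 12 = $737.18

$737.18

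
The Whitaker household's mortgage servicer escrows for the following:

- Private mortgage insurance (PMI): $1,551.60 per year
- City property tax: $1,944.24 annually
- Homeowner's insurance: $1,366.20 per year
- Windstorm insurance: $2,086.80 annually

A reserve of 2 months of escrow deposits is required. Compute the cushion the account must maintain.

$1,158.14

Private mortgage insurance (PMI) = $1,551.60 per year
City property tax = $1,944.24 per year
Homeowner's insurance = $1,366.20 per year
Windstorm insurance = $2,086.80 per year
Total annual escrow = $6,948.84
Monthly = $6,948.84 ÷ 12 = $579.07
Reserve = 2 × $579.07 = $1,158.14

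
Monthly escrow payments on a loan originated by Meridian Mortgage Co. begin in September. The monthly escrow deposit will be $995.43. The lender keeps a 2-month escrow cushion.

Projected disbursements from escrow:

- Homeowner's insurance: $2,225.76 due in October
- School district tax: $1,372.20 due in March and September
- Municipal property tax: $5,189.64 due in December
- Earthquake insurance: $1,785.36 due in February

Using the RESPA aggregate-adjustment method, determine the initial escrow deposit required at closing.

$6,968.01

Cushion = 2 × $995.43 = $1,990.86
Trial balance (start $0, +$995.43 each month, − disbursements):
  Sep: +$995.43 − $1,372.20 → -$376.77
  Oct: +$995.43 − $2,225.76 → -$1,607.10
  Nov: +$995.43 → -$611.67
  Dec: +$995.43 − $5,189.64 → -$4,805.88
  Jan: +$995.43 → -$3,810.45
  Feb: +$995.43 − $1,785.36 → -$4,600.38
  Mar: +$995.43 − $1,372.20 → -$4,977.15
  Apr: +$995.43 → -$3,981.72
  May: +$995.43 → -$2,986.29
  Jun: +$995.43 → -$1,990.86
  Jul: +$995.43 → -$995.43
  Aug: +$995.43 → $0.00
Lowest trial balance = -$4,977.15 (Mar)
Initial deposit = cushion − low point = $1,990.86 − (-$4,977.15) = $6,968.01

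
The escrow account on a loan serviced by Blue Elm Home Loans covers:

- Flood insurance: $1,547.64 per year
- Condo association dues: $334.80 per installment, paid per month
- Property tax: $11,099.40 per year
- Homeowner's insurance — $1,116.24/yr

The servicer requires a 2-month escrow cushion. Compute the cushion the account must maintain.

Flood insurance: $1,547.64 per year
Condo association dues: $334.80 × 12 = $4,017.60 per year
Property tax: $11,099.40 per year
Homeowner's insurance: $1,116.24 per year
Total annual escrow = $1,547.64 + $4,017.60 + $11,099.40 + $1,116.24 = $17,780.88
Per month = $17,780.88 ÷ 12 = $1,481.74
Cushion = 2 × $1,481.74 = $2,963.48

$2,963.48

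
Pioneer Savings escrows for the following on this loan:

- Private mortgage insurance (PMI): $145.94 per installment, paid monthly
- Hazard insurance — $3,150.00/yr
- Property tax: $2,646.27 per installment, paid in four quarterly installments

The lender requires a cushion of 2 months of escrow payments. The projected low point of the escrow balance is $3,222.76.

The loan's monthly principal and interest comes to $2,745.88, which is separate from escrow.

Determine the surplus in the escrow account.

Private mortgage insurance (PMI): $145.94 × 12 = $1,751.28/yr
Hazard insurance: $3,150.00/yr
Property tax: $2,646.27 × 4 = $10,585.08/yr
Annual escrow total = $1,751.28 + $3,150.00 + $10,585.08 = $15,486.36
Monthly = $15,486.36 / 12 = $1,290.53
Cushion = 2 × $1,290.53 = $2,581.06
Surplus = $3,222.76 − $2,581.06 = $641.70

$641.70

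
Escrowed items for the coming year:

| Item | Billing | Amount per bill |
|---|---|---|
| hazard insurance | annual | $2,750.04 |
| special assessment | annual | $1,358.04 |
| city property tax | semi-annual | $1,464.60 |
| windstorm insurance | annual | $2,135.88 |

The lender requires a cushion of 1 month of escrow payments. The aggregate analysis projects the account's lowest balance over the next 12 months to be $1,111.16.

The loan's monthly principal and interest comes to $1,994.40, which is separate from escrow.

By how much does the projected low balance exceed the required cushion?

$346.73

Hazard insurance: $2,750.04/yr
Special assessment: $1,358.04/yr
City property tax: $1,464.60 × 2 = $2,929.20/yr
Windstorm insurance: $2,135.88/yr
Total annual escrow = $2,750.04 + $1,358.04 + $2,929.20 + $2,135.88 = $9,173.16
Per month = $9,173.16 ÷ 12 = $764.43
Cushion = 1 × $764.43 = $764.43
Surplus = $1,111.16 − $764.43 = $346.73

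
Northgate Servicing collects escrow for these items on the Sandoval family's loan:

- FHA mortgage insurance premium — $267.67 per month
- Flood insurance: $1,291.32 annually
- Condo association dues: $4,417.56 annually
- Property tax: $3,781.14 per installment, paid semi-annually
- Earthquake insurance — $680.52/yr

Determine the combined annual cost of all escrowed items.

FHA mortgage insurance premium — $267.67 × 12 = $3,212.04 annually
Flood insurance — $1,291.32 annually
Condo association dues — $4,417.56 annually
Property tax — $3,781.14 × 2 = $7,562.28 annually
Earthquake insurance — $680.52 annually
Total per year = $3,212.04 + $1,291.32 + $4,417.56 + $7,562.28 + $680.52 = $17,163.72

$17,163.72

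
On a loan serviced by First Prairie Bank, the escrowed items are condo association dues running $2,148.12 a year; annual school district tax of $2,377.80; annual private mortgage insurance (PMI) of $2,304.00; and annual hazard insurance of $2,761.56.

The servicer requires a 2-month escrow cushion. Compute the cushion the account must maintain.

Condo association dues = $2,148.12 annually
School district tax = $2,377.80 annually
Private mortgage insurance (PMI) = $2,304.00 annually
Hazard insurance = $2,761.56 annually
Total per year = $2,148.12 + $2,377.80 + $2,304.00 + $2,761.56 = $9,591.48
Base monthly escrow = $9,591.48 / 12 = $799.29
Required cushion = 2 × $799.29 = $1,598.58

$1,598.58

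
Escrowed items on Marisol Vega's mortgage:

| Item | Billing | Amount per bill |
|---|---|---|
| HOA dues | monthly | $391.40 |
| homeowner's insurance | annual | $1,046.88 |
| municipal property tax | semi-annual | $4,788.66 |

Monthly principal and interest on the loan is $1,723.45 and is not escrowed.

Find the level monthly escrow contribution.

HOA dues: $391.40 × 12 = $4,696.80 annually
Homeowner's insurance: $1,046.88 annually
Municipal property tax: $4,788.66 × 2 = $9,577.32 annually
Total annual escrow = $15,321.00
Base monthly escrow = $15,321.00 ÷ 12 = $1,276.75

$1,276.75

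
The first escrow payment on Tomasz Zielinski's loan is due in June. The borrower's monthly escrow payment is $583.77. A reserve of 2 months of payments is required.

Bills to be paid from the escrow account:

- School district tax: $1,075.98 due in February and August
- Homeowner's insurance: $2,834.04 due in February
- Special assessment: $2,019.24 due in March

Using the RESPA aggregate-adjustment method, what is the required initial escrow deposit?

$2,335.08

Cushion = 2 × $583.77 = $1,167.54
Trial balance (start $0, +$583.77 each month, − disbursements):
  Jun: +$583.77 → $583.77
  Jul: +$583.77 → $1,167.54
  Aug: +$583.77 − $1,075.98 → $675.33
  Sep: +$583.77 → $1,259.10
  Oct: +$583.77 → $1,842.87
  Nov: +$583.77 → $2,426.64
  Dec: +$583.77 → $3,010.41
  Jan: +$583.77 → $3,594.18
  Feb: +$583.77 − $3,910.02 → $267.93
  Mar: +$583.77 − $2,019.24 → -$1,167.54
  Apr: +$583.77 → -$583.77
  May: +$583.77 → $0.00
Lowest trial balance = -$1,167.54 (Mar)
Initial deposit = cushion − low point = $1,167.54 − (-$1,167.54) = $2,335.08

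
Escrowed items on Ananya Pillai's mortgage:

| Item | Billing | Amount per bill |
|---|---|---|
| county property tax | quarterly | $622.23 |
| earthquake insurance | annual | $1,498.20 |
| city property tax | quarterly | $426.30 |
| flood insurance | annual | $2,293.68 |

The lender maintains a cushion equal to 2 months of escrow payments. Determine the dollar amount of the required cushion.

$1,331.00

County property tax — $622.23 × 4 = $2,488.92 per year
Earthquake insurance — $1,498.20 per year
City property tax — $426.30 × 4 = $1,705.20 per year
Flood insurance — $2,293.68 per year
Total per year = $2,488.92 + $1,498.20 + $1,705.20 + $2,293.68 = $7,986.00
Monthly escrow = $7,986.00 / 12 = $665.50
Reserve = 2 × $665.50 = $1,331.00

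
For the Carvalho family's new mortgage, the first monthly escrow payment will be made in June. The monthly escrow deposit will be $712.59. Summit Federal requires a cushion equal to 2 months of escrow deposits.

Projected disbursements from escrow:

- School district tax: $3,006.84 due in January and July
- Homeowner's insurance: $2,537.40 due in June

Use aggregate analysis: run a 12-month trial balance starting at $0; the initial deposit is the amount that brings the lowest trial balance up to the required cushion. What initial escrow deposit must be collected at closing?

Cushion = 2 × $712.59 = $1,425.18
Trial balance (start $0, +$712.59 each month, − disbursements):
  Jun: +$712.59 − $2,537.40 → -$1,824.81
  Jul: +$712.59 − $3,006.84 → -$4,119.06
  Aug: +$712.59 → -$3,406.47
  Sep: +$712.59 → -$2,693.88
  Oct: +$712.59 → -$1,981.29
  Nov: +$712.59 → -$1,268.70
  Dec: +$712.59 → -$556.11
  Jan: +$712.59 − $3,006.84 → -$2,850.36
  Feb: +$712.59 → -$2,137.77
  Mar: +$712.59 → -$1,425.18
  Apr: +$712.59 → -$712.59
  May: +$712.59 → $0.00
Lowest trial balance = -$4,119.06 (Jul)
Initial deposit = cushion − low point = $1,425.18 − (-$4,119.06) = $5,544.24

$5,544.24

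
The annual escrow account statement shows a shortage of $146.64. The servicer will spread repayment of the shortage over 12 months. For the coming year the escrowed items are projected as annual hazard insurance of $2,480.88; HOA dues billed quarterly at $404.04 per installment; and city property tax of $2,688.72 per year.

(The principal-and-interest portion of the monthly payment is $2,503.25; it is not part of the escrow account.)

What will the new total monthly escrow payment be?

Hazard insurance — $2,480.88 annually
HOA dues — $404.04 × 4 = $1,616.16 annually
City property tax — $2,688.72 annually
Combined annual = $2,480.88 + $1,616.16 + $2,688.72 = $6,785.76
Per month = $6,785.76 / 12 = $565.48
Shortage per month = $146.64 / 12 = $12.22
Adjusted monthly = $565.48 + $12.22 = $577.70

$577.70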